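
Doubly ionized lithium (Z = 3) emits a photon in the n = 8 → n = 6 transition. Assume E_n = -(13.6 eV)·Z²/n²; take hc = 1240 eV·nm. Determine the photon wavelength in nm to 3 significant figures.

834 nm

For Z = 3 the level energies scale as Z², so the effective Rydberg energy is 13.6 × 9 = 122.4 eV.
ΔE = 122.4 × (1/6² − 1/8²) = 122.4 × 0.01215 = 1.488 eV.
λ = hc/ΔE = 1240 / 1.488 = 834 nm.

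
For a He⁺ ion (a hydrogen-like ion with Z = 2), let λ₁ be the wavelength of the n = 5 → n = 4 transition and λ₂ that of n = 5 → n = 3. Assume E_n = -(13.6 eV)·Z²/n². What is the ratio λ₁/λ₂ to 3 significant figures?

3.16

λ ∝ 1/ΔE ∝ 1/(1/n_f² − 1/n_i²), and the Z² and hc factors cancel in the ratio.
λ₁/λ₂ = (1/3² − 1/5²)/(1/4² − 1/5²) = 0.07111/0.02250 = 3.16.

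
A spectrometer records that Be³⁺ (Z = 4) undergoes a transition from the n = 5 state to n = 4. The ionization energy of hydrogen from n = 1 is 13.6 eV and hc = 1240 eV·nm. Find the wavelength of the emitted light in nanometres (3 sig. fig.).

For Z = 4 the level energies scale as Z², so the effective Rydberg energy is 13.6 × 16 = 217.6 eV.
ΔE = 217.6 × (1/4² − 1/5²) = 217.6 × 0.02250 = 4.896 eV.
λ = hc/ΔE = 1240 / 4.896 = 253 nm.

253 nm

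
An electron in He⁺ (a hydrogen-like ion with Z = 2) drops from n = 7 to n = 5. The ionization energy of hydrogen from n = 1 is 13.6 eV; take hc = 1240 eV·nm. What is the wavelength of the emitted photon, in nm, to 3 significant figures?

For Z = 2 the level energies scale as Z², so the effective Rydberg energy is 13.6 × 4 = 54.40 eV.
ΔE = 54.40 × (1/5² − 1/7²) = 54.40 × 0.01959 = 1.066 eV.
λ = hc/ΔE = 1240 / 1.066 = 1160 nm.

1160 nm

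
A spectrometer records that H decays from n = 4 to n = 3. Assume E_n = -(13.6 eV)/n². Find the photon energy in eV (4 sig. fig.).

0.6611 eV

E_4 = −13.60/16 = −0.8500 eV and E_3 = −13.60/9 = −1.511 eV.
The photon energy is |E_4 − E_3| = 0.6611 eV.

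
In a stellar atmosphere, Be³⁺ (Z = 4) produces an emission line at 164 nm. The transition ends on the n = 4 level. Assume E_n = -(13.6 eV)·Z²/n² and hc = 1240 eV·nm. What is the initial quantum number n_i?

The photon energy is ΔE = hc/λ = 1240 / 164 = 7.561 eV.
With Z = 4, ΔE = 217.6 × (1/n_f² − 1/n_i²), so 1/n_f² − 1/n_i² = 0.03475.
With n_f = 4: 1/n_i² = 1/16 − 0.03475 = 0.02775, so n_i ≈ 6.00.

n_i = 6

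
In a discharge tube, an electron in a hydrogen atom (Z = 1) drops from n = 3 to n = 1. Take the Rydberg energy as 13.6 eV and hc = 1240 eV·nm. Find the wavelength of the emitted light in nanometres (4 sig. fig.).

ΔE = 13.60 × (1/1² − 1/3²) = 13.60 × 0.8889 = 12.09 eV.
λ = hc/ΔE = 1240 / 12.09 = 102.6 nm.

102.6 nm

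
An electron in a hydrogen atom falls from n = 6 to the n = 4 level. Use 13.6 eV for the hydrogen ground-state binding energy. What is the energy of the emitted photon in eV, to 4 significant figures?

E_6 = −13.60/36 = −0.3778 eV and E_4 = −13.60/16 = −0.8500 eV.
The photon energy is |E_6 − E_4| = 0.4722 eV.

0.4722 eV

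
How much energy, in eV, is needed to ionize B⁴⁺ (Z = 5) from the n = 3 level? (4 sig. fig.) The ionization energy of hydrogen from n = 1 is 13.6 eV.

37.78 eV

E_n = −13.6 Z²/n² = −340.0/n² eV for Z = 5.
E_3 = −340.0/9 = −37.78 eV, so ionization (to E = 0) requires 37.78 eV.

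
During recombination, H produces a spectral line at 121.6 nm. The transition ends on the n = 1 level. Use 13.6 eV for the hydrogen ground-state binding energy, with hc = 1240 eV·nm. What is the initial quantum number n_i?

n_i = 2

The photon energy is ΔE = hc/λ = 1240 / 121.6 = 10.20 eV.
With Z = 1, ΔE = 13.60 × (1/n_f² − 1/n_i²), so 1/n_f² − 1/n_i² = 0.7498.
With n_f = 1: 1/n_i² = 1/1 − 0.7498 = 0.2502, so n_i ≈ 2.00.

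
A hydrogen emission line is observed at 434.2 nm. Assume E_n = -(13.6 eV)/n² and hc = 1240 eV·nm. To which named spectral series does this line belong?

Balmer

ΔE = 1240/434.2 = 2.856 eV.
This matches 13.6 × (1/2² − 1/5²), so n_f = 2: the Balmer series.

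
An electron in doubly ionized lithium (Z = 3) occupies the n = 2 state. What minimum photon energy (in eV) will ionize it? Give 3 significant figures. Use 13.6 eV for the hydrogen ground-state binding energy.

30.6 eV

E_n = −13.6 Z²/n² = −122.4/n² eV for Z = 3.
E_2 = −122.4/4 = −30.6 eV, so ionization (to E = 0) requires 30.6 eV.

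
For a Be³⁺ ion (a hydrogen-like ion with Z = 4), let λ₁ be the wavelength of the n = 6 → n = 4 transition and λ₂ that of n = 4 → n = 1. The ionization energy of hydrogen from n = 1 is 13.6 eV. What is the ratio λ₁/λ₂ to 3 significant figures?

λ ∝ 1/ΔE ∝ 1/(1/n_f² − 1/n_i²), and the Z² and hc factors cancel in the ratio.
λ₁/λ₂ = (1/1² − 1/4²)/(1/4² − 1/6²) = 0.9375/0.03472 = 27.0.

27.0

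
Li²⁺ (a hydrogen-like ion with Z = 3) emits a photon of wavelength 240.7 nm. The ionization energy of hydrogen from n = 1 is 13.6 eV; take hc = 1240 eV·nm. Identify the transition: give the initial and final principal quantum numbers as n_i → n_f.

The photon energy is ΔE = hc/λ = 1240 / 240.7 = 5.152 eV.
With Z = 3, ΔE = 122.4 × (1/n_f² − 1/n_i²), so 1/n_f² − 1/n_i² = 0.04209.
Trying n_f = 4 gives 1/n_i² = 0.02041, i.e. n_i ≈ 7; this pair matches.

n_i = 7, n_f = 4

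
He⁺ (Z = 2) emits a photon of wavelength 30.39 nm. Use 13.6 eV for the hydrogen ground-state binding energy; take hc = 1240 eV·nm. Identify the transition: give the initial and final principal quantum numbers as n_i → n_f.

n_i = 2, n_f = 1

The photon energy is ΔE = hc/λ = 1240 / 30.39 = 40.80 eV.
With Z = 2, ΔE = 54.40 × (1/n_f² − 1/n_i²), so 1/n_f² − 1/n_i² = 0.7501.
Trying n_f = 1 gives 1/n_i² = 0.2499, i.e. n_i ≈ 2; this pair matches.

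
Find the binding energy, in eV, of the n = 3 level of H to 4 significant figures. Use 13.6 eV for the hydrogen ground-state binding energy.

E_3 = −13.60/9 = −1.511 eV, so ionization (to E = 0) requires 1.511 eV.

1.511 eV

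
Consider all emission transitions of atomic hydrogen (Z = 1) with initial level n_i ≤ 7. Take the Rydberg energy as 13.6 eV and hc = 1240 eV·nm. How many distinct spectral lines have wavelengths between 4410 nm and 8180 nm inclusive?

Enumerate all n_i → n_f pairs with 1 ≤ n_f < n_i ≤ 7 and compute λ = 1240 / [13.6·1·(1/n_f² − 1/n_i²)].
Lines falling in [4410, 8180] nm: 7→5 (4654 nm), 6→5 (7460 nm).

2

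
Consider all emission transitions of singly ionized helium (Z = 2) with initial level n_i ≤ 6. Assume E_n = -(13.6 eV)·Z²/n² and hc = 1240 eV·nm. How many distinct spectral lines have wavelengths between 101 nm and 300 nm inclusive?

5

Enumerate all n_i → n_f pairs with 1 ≤ n_f < n_i ≤ 6 and compute λ = 1240 / [13.6·4·(1/n_f² − 1/n_i²)].
Lines falling in [101, 300] nm: 6→2 (102.6 nm), 5→2 (108.5 nm), 4→2 (121.6 nm), 3→2 (164.1 nm), 6→3 (273.5 nm).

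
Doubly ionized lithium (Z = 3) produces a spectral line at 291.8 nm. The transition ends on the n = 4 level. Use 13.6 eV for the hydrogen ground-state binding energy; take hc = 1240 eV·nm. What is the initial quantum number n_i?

n_i = 6

The photon energy is ΔE = hc/λ = 1240 / 291.8 = 4.249 eV.
With Z = 3, ΔE = 122.4 × (1/n_f² − 1/n_i²), so 1/n_f² − 1/n_i² = 0.03472.
With n_f = 4: 1/n_i² = 1/16 − 0.03472 = 0.02778, so n_i ≈ 6.00.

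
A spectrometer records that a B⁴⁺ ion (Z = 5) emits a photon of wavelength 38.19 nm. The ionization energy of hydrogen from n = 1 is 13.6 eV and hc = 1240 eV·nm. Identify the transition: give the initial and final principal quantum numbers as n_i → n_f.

The photon energy is ΔE = hc/λ = 1240 / 38.19 = 32.47 eV.
With Z = 5, ΔE = 340.0 × (1/n_f² − 1/n_i²), so 1/n_f² − 1/n_i² = 0.09550.
Trying n_f = 3 gives 1/n_i² = 0.01561, i.e. n_i ≈ 8; this pair matches.

n_i = 8, n_f = 3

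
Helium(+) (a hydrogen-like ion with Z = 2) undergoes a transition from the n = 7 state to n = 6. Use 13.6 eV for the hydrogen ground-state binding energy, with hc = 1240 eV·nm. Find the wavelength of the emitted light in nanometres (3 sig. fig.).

For Z = 2 the level energies scale as Z², so the effective Rydberg energy is 13.6 × 4 = 54.40 eV.
ΔE = 54.40 × (1/6² − 1/7²) = 54.40 × 0.007370 = 0.4009 eV.
λ = hc/ΔE = 1240 / 0.4009 = 3090 nm.

3090 nm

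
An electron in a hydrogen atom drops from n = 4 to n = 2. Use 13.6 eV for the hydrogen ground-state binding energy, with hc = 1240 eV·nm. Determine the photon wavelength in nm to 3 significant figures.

ΔE = 13.60 × (1/2² − 1/4²) = 13.60 × 0.1875 = 2.550 eV.
λ = hc/ΔE = 1240 / 2.550 = 486 nm.

486 nm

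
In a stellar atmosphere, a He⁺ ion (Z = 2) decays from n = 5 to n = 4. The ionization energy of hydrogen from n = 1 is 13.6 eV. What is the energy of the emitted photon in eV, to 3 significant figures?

The Bohr energies scale as Z², so for Z = 2: E_n = −54.40/n² eV.
E_5 = −54.40/25 = −2.176 eV and E_4 = −54.40/16 = −3.400 eV.
The photon energy is |E_5 − E_4| = 1.22 eV.

1.22 eV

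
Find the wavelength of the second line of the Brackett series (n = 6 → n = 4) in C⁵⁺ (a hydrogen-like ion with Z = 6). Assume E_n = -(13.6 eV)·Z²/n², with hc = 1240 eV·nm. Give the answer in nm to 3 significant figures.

The Brackett series terminates on n_f = 4; the second line has n_i = 4+2 = 6.
ΔE = 489.6 × (1/4² − 1/6²) = 17.00 eV.
λ = 1240 / 17.00 = 72.9 nm.

72.9 nm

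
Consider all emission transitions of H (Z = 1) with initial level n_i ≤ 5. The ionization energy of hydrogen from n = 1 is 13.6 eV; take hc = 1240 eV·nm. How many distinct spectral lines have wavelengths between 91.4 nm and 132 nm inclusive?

Enumerate all n_i → n_f pairs with 1 ≤ n_f < n_i ≤ 5 and compute λ = 1240 / [13.6·1·(1/n_f² − 1/n_i²)].
Lines falling in [91.4, 132] nm: 5→1 (94.98 nm), 4→1 (97.25 nm), 3→1 (102.6 nm), 2→1 (121.6 nm).

4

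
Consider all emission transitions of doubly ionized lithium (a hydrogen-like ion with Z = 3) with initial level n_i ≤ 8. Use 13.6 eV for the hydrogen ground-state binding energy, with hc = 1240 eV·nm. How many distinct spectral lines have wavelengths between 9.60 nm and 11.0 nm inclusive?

Enumerate all n_i → n_f pairs with 1 ≤ n_f < n_i ≤ 8 and compute λ = 1240 / [13.6·9·(1/n_f² − 1/n_i²)].
Lines falling in [9.60, 11.0] nm: 8→1 (10.29 nm), 7→1 (10.34 nm), 6→1 (10.42 nm), 5→1 (10.55 nm), 4→1 (10.81 nm).

5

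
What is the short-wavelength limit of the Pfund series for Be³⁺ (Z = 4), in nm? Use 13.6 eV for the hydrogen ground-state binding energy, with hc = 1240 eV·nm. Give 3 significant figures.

142 nm

The Pfund series has lower level n_f = 5; the series limit corresponds to n_i → ∞.
ΔE_max = 13.6 × 16 / 5² = 8.704 eV.
λ_min = 1240 / 8.704 = 142 nm.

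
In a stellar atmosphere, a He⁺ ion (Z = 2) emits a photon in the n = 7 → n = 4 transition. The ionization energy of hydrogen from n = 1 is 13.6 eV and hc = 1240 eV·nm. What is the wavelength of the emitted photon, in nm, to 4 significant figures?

For Z = 2 the level energies scale as Z², so the effective Rydberg energy is 13.6 × 4 = 54.40 eV.
ΔE = 54.40 × (1/4² − 1/7²) = 54.40 × 0.04209 = 2.290 eV.
λ = hc/ΔE = 1240 / 2.290 = 541.5 nm.

541.5 nm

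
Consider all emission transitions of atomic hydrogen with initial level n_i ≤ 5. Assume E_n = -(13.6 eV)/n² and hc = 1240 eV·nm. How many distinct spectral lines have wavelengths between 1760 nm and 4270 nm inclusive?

Enumerate all n_i → n_f pairs with 1 ≤ n_f < n_i ≤ 5 and compute λ = 1240 / [13.6·1·(1/n_f² − 1/n_i²)].
Lines falling in [1760, 4270] nm: 4→3 (1876 nm), 5→4 (4052 nm).

2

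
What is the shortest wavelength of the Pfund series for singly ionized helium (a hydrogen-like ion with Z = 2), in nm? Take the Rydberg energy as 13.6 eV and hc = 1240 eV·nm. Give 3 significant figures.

The Pfund series has lower level n_f = 5; the series limit corresponds to n_i → ∞.
ΔE_max = 13.6 × 4 / 5² = 2.176 eV.
λ_min = 1240 / 2.176 = 570 nm.

570 nm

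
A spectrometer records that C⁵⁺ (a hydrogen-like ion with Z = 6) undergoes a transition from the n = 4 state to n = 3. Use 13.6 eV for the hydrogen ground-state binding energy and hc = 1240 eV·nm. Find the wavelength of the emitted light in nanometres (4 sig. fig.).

For Z = 6 the level energies scale as Z², so the effective Rydberg energy is 13.6 × 36 = 489.6 eV.
ΔE = 489.6 × (1/3² − 1/4²) = 489.6 × 0.04861 = 23.80 eV.
λ = hc/ΔE = 1240 / 23.80 = 52.10 nm.

52.10 nm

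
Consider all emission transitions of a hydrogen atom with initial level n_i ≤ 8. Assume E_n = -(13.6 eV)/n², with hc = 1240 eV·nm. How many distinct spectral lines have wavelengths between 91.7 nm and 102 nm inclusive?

Enumerate all n_i → n_f pairs with 1 ≤ n_f < n_i ≤ 8 and compute λ = 1240 / [13.6·1·(1/n_f² − 1/n_i²)].
Lines falling in [91.7, 102] nm: 8→1 (92.62 nm), 7→1 (93.08 nm), 6→1 (93.78 nm), 5→1 (94.98 nm), 4→1 (97.25 nm).

5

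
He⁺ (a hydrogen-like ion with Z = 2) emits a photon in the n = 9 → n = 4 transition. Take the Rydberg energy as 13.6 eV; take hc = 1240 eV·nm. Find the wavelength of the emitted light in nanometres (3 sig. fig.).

454 nm

For Z = 2 the level energies scale as Z², so the effective Rydberg energy is 13.6 × 4 = 54.40 eV.
ΔE = 54.40 × (1/4² − 1/9²) = 54.40 × 0.05015 = 2.728 eV.
λ = hc/ΔE = 1240 / 2.728 = 454 nm.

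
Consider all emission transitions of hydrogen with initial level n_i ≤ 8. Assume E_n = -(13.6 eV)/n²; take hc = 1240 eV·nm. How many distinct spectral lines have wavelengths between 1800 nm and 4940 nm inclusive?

Enumerate all n_i → n_f pairs with 1 ≤ n_f < n_i ≤ 8 and compute λ = 1240 / [13.6·1·(1/n_f² − 1/n_i²)].
Lines falling in [1800, 4940] nm: 4→3 (1876 nm), 8→4 (1945 nm), 7→4 (2166 nm), 6→4 (2626 nm), 8→5 (3741 nm), 5→4 (4052 nm), 7→5 (4654 nm).

7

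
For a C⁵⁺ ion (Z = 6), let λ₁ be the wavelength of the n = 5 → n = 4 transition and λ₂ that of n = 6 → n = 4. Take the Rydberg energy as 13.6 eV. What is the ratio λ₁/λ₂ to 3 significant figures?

λ ∝ 1/ΔE ∝ 1/(1/n_f² − 1/n_i²), and the Z² and hc factors cancel in the ratio.
λ₁/λ₂ = (1/4² − 1/6²)/(1/4² − 1/5²) = 0.03472/0.02250 = 1.54.

1.54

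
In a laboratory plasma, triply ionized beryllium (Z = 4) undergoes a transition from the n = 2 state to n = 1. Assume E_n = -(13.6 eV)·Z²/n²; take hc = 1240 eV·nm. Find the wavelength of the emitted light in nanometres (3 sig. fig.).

7.60 nm

For Z = 4 the level energies scale as Z², so the effective Rydberg energy is 13.6 × 16 = 217.6 eV.
ΔE = 217.6 × (1/1² − 1/2²) = 217.6 × 0.7500 = 163.2 eV.
λ = hc/ΔE = 1240 / 163.2 = 7.60 nm.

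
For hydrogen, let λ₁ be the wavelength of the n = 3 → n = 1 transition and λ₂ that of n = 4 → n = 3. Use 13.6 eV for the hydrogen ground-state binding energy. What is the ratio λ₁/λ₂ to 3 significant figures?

λ ∝ 1/ΔE ∝ 1/(1/n_f² − 1/n_i²), and the Z² and hc factors cancel in the ratio.
λ₁/λ₂ = (1/3² − 1/4²)/(1/1² − 1/3²) = 0.04861/0.8889 = 0.0547.

0.0547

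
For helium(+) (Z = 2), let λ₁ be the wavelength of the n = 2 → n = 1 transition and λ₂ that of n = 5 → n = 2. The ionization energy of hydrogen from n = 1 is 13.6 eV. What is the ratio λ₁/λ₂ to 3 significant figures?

λ ∝ 1/ΔE ∝ 1/(1/n_f² − 1/n_i²), and the Z² and hc factors cancel in the ratio.
λ₁/λ₂ = (1/2² − 1/5²)/(1/1² − 1/2²) = 0.2100/0.7500 = 0.280.

0.280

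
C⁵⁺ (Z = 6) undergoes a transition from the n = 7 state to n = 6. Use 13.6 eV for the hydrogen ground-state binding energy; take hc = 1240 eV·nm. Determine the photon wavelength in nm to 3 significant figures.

For Z = 6 the level energies scale as Z², so the effective Rydberg energy is 13.6 × 36 = 489.6 eV.
ΔE = 489.6 × (1/6² − 1/7²) = 489.6 × 0.007370 = 3.608 eV.
λ = hc/ΔE = 1240 / 3.608 = 344 nm.

344 nm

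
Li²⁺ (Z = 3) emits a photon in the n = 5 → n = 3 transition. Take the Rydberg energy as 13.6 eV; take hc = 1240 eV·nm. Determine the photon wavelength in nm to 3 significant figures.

142 nm

For Z = 3 the level energies scale as Z², so the effective Rydberg energy is 13.6 × 9 = 122.4 eV.
ΔE = 122.4 × (1/3² − 1/5²) = 122.4 × 0.07111 = 8.704 eV.
λ = hc/ΔE = 1240 / 8.704 = 142 nm.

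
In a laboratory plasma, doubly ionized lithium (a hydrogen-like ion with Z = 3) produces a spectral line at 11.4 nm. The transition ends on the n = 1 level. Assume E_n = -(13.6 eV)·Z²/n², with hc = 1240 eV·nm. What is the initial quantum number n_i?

n_i = 3

The photon energy is ΔE = hc/λ = 1240 / 11.4 = 108.8 eV.
With Z = 3, ΔE = 122.4 × (1/n_f² − 1/n_i²), so 1/n_f² − 1/n_i² = 0.8887.
With n_f = 1: 1/n_i² = 1/1 − 0.8887 = 0.1113, so n_i ≈ 3.00.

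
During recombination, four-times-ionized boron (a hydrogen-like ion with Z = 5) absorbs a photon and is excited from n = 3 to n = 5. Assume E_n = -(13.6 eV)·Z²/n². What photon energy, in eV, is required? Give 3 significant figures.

The Bohr energies scale as Z², so for Z = 5: E_n = −340.0/n² eV.
E_5 = −340.0/25 = −13.60 eV and E_3 = −340.0/9 = −37.78 eV.
The photon energy is |E_5 − E_3| = 24.2 eV.

24.2 eV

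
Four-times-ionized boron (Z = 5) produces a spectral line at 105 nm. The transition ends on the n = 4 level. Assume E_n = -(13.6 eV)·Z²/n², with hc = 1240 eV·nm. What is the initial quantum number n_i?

The photon energy is ΔE = hc/λ = 1240 / 105 = 11.81 eV.
With Z = 5, ΔE = 340.0 × (1/n_f² − 1/n_i²), so 1/n_f² − 1/n_i² = 0.03473.
With n_f = 4: 1/n_i² = 1/16 − 0.03473 = 0.02777, so n_i ≈ 6.00.

n_i = 6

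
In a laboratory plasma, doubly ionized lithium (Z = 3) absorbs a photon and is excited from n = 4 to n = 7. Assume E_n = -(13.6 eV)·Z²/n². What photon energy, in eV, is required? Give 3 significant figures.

The Bohr energies scale as Z², so for Z = 3: E_n = −122.4/n² eV.
E_7 = −122.4/49 = −2.498 eV and E_4 = −122.4/16 = −7.650 eV.
The photon energy is |E_7 − E_4| = 5.15 eV.

5.15 eV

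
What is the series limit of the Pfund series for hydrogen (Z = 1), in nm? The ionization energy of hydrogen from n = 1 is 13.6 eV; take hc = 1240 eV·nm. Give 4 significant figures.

2279 nm

The Pfund series has lower level n_f = 5; the series limit corresponds to n_i → ∞.
ΔE_max = 13.6 × 1 / 5² = 0.5440 eV.
λ_min = 1240 / 0.5440 = 2279 nm.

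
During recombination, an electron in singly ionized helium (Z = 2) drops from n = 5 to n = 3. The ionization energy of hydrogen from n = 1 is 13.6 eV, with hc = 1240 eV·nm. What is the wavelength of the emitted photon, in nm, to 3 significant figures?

321 nm

For Z = 2 the level energies scale as Z², so the effective Rydberg energy is 13.6 × 4 = 54.40 eV.
ΔE = 54.40 × (1/3² − 1/5²) = 54.40 × 0.07111 = 3.868 eV.
λ = hc/ΔE = 1240 / 3.868 = 321 nm.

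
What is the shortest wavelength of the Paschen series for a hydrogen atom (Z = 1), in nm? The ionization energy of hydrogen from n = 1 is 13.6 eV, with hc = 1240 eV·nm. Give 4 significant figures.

820.6 nm

The Paschen series has lower level n_f = 3; the series limit corresponds to n_i → ∞.
ΔE_max = 13.6 × 1 / 3² = 1.511 eV.
λ_min = 1240 / 1.511 = 820.6 nm.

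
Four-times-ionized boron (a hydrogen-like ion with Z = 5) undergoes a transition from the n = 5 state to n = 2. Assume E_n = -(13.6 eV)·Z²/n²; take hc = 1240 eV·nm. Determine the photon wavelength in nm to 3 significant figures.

For Z = 5 the level energies scale as Z², so the effective Rydberg energy is 13.6 × 25 = 340.0 eV.
ΔE = 340.0 × (1/2² − 1/5²) = 340.0 × 0.2100 = 71.40 eV.
λ = hc/ΔE = 1240 / 71.40 = 17.4 nm.

17.4 nm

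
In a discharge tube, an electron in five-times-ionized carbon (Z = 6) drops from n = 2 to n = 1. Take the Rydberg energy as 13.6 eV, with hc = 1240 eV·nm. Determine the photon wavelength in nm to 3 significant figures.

3.38 nm

For Z = 6 the level energies scale as Z², so the effective Rydberg energy is 13.6 × 36 = 489.6 eV.
ΔE = 489.6 × (1/1² − 1/2²) = 489.6 × 0.7500 = 367.2 eV.
λ = hc/ΔE = 1240 / 367.2 = 3.38 nm.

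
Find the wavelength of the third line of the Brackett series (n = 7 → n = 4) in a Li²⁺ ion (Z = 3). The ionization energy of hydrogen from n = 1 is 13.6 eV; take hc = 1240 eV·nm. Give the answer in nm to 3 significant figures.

The Brackett series terminates on n_f = 4; the third line has n_i = 4+3 = 7.
ΔE = 122.4 × (1/4² − 1/7²) = 5.152 eV.
λ = 1240 / 5.152 = 241 nm.

241 nm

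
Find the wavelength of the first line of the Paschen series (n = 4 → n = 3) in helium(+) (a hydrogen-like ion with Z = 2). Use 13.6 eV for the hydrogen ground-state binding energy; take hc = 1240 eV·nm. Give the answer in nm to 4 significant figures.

468.9 nm

The Paschen series terminates on n_f = 3; the first line has n_i = 3+1 = 4.
ΔE = 54.40 × (1/3² − 1/4²) = 2.644 eV.
λ = 1240 / 2.644 = 468.9 nm.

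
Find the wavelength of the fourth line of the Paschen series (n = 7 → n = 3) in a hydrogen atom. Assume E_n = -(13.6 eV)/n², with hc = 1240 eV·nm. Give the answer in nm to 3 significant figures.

1010 nm

The Paschen series terminates on n_f = 3; the fourth line has n_i = 3+4 = 7.
ΔE = 13.60 × (1/3² − 1/7²) = 1.234 eV.
λ = 1240 / 1.234 = 1010 nm.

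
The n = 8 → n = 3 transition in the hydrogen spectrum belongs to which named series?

Paschen

The series is set by the lower level: n_f = 3 is the Paschen series.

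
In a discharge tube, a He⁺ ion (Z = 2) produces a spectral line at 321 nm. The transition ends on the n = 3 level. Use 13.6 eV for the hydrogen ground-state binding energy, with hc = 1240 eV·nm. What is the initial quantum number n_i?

n_i = 5

The photon energy is ΔE = hc/λ = 1240 / 321 = 3.863 eV.
With Z = 2, ΔE = 54.40 × (1/n_f² − 1/n_i²), so 1/n_f² − 1/n_i² = 0.07101.
With n_f = 3: 1/n_i² = 1/9 − 0.07101 = 0.04010, so n_i ≈ 4.99.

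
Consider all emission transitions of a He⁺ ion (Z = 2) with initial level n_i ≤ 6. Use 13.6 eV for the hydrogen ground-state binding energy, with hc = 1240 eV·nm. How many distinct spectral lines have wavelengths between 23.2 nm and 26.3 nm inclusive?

Enumerate all n_i → n_f pairs with 1 ≤ n_f < n_i ≤ 6 and compute λ = 1240 / [13.6·4·(1/n_f² − 1/n_i²)].
Lines falling in [23.2, 26.3] nm: 6→1 (23.45 nm), 5→1 (23.74 nm), 4→1 (24.31 nm), 3→1 (25.64 nm).

4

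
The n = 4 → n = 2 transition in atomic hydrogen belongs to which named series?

The series is set by the lower level: n_f = 2 is the Balmer series.

Balmer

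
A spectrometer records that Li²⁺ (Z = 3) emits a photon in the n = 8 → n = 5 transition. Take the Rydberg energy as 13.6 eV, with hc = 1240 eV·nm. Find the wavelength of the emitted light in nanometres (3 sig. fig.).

416 nm

For Z = 3 the level energies scale as Z², so the effective Rydberg energy is 13.6 × 9 = 122.4 eV.
ΔE = 122.4 × (1/5² − 1/8²) = 122.4 × 0.02438 = 2.984 eV.
λ = hc/ΔE = 1240 / 2.984 = 416 nm.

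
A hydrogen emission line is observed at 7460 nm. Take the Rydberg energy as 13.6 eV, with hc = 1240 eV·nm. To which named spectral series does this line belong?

Pfund

ΔE = 1240/7460 = 0.1662 eV.
This matches 13.6 × (1/5² − 1/6²), so n_f = 5: the Pfund series.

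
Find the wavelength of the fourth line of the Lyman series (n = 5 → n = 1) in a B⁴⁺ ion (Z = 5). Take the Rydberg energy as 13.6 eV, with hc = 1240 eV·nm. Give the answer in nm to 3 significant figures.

3.80 nm

The Lyman series terminates on n_f = 1; the fourth line has n_i = 1+4 = 5.
ΔE = 340.0 × (1/1² − 1/5²) = 326.4 eV.
λ = 1240 / 326.4 = 3.80 nm.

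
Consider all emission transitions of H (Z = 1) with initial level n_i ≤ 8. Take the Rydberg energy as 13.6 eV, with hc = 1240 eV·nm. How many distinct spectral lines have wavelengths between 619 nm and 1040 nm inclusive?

Enumerate all n_i → n_f pairs with 1 ≤ n_f < n_i ≤ 8 and compute λ = 1240 / [13.6·1·(1/n_f² − 1/n_i²)].
Lines falling in [619, 1040] nm: 3→2 (656.5 nm), 8→3 (954.9 nm), 7→3 (1005 nm).

3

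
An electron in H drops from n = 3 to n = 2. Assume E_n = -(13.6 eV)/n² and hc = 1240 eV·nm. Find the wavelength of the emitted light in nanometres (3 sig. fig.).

656 nm

ΔE = 13.60 × (1/2² − 1/3²) = 13.60 × 0.1389 = 1.889 eV.
λ = hc/ΔE = 1240 / 1.889 = 656 nm.
This line belongs to the Balmer series.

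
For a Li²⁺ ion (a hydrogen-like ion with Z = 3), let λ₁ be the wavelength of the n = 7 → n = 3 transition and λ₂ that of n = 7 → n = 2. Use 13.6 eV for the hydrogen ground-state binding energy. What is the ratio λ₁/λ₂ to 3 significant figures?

2.53

λ ∝ 1/ΔE ∝ 1/(1/n_f² − 1/n_i²), and the Z² and hc factors cancel in the ratio.
λ₁/λ₂ = (1/2² − 1/7²)/(1/3² − 1/7²) = 0.2296/0.09070 = 2.53.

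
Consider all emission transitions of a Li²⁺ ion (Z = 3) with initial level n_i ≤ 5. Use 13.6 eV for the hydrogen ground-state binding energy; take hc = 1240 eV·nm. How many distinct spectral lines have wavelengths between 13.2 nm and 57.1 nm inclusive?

Enumerate all n_i → n_f pairs with 1 ≤ n_f < n_i ≤ 5 and compute λ = 1240 / [13.6·9·(1/n_f² − 1/n_i²)].
Lines falling in [13.2, 57.1] nm: 2→1 (13.51 nm), 5→2 (48.24 nm), 4→2 (54.03 nm).

3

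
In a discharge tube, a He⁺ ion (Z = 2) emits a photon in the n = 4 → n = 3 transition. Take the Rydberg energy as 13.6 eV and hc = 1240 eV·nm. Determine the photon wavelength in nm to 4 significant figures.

For Z = 2 the level energies scale as Z², so the effective Rydberg energy is 13.6 × 4 = 54.40 eV.
ΔE = 54.40 × (1/3² − 1/4²) = 54.40 × 0.04861 = 2.644 eV.
λ = hc/ΔE = 1240 / 2.644 = 468.9 nm.

468.9 nm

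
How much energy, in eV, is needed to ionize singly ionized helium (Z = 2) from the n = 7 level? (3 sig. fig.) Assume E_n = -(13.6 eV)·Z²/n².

1.11 eV

E_n = −13.6 Z²/n² = −54.40/n² eV for Z = 2.
E_7 = −54.40/49 = −1.11 eV, so ionization (to E = 0) requires 1.11 eV.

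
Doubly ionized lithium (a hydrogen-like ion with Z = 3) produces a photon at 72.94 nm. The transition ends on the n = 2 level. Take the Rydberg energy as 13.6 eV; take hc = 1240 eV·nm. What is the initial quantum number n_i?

The photon energy is ΔE = hc/λ = 1240 / 72.94 = 17.00 eV.
With Z = 3, ΔE = 122.4 × (1/n_f² − 1/n_i²), so 1/n_f² − 1/n_i² = 0.1389.
With n_f = 2: 1/n_i² = 1/4 − 0.1389 = 0.1111, so n_i ≈ 3.00.

n_i = 3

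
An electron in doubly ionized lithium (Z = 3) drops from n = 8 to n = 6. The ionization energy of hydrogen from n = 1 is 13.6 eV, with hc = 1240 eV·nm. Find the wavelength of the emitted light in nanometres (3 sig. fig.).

For Z = 3 the level energies scale as Z², so the effective Rydberg energy is 13.6 × 9 = 122.4 eV.
ΔE = 122.4 × (1/6² − 1/8²) = 122.4 × 0.01215 = 1.488 eV.
λ = hc/ΔE = 1240 / 1.488 = 834 nm.

834 nm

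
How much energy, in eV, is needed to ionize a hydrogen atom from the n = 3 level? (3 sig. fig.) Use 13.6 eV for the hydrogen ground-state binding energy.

E_3 = −13.60/9 = −1.51 eV, so ionization (to E = 0) requires 1.51 eV.

1.51 eV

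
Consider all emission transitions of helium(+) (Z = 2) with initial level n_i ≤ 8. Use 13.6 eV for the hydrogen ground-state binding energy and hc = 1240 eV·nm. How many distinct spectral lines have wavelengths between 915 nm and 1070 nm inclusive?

2

Enumerate all n_i → n_f pairs with 1 ≤ n_f < n_i ≤ 8 and compute λ = 1240 / [13.6·4·(1/n_f² − 1/n_i²)].
Lines falling in [915, 1070] nm: 8→5 (935.1 nm), 5→4 (1013 nm).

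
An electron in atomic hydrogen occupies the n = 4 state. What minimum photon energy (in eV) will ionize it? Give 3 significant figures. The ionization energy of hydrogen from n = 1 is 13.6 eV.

E_4 = −13.60/16 = −0.850 eV, so ionization (to E = 0) requires 0.850 eV.

0.850 eV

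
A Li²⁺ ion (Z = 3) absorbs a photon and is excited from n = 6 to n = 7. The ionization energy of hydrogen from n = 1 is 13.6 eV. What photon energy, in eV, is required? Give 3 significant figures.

The Bohr energies scale as Z², so for Z = 3: E_n = −122.4/n² eV.
E_7 = −122.4/49 = −2.498 eV and E_6 = −122.4/36 = −3.400 eV.
The photon energy is |E_7 − E_6| = 0.902 eV.

0.902 eV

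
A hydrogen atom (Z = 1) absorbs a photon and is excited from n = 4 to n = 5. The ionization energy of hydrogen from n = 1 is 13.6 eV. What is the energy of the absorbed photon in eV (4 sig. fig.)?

0.3060 eV

E_5 = −13.60/25 = −0.5440 eV and E_4 = −13.60/16 = −0.8500 eV.
The photon energy is |E_5 − E_4| = 0.3060 eV.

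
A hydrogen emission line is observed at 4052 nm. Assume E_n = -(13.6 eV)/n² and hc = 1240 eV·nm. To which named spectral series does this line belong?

ΔE = 1240/4052 = 0.3060 eV.
This matches 13.6 × (1/4² − 1/5²), so n_f = 4: the Brackett series.

Brackett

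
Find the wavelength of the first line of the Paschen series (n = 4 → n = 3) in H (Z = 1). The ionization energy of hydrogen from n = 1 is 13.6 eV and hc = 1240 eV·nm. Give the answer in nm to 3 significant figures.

The Paschen series terminates on n_f = 3; the first line has n_i = 3+1 = 4.
ΔE = 13.60 × (1/3² − 1/4²) = 0.6611 eV.
λ = 1240 / 0.6611 = 1880 nm.

1880 nm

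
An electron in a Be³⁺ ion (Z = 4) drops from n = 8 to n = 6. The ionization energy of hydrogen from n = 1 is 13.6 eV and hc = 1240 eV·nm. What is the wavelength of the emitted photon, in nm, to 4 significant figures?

468.9 nm

For Z = 4 the level energies scale as Z², so the effective Rydberg energy is 13.6 × 16 = 217.6 eV.
ΔE = 217.6 × (1/6² − 1/8²) = 217.6 × 0.01215 = 2.644 eV.
λ = hc/ΔE = 1240 / 2.644 = 468.9 nm.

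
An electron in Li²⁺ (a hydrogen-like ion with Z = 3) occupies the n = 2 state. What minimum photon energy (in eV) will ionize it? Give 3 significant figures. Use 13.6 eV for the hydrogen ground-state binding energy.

E_n = −13.6 Z²/n² = −122.4/n² eV for Z = 3.
E_2 = −122.4/4 = −30.6 eV, so ionization (to E = 0) requires 30.6 eV.

30.6 eV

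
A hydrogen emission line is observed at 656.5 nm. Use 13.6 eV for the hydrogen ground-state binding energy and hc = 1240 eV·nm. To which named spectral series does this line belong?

Balmer

ΔE = 1240/656.5 = 1.889 eV.
This matches 13.6 × (1/2² − 1/3²), so n_f = 2: the Balmer series.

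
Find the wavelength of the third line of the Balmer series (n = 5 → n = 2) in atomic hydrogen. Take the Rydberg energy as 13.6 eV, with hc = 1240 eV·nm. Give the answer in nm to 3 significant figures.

The Balmer series terminates on n_f = 2; the third line has n_i = 2+3 = 5.
ΔE = 13.60 × (1/2² − 1/5²) = 2.856 eV.
λ = 1240 / 2.856 = 434 nm.

434 nm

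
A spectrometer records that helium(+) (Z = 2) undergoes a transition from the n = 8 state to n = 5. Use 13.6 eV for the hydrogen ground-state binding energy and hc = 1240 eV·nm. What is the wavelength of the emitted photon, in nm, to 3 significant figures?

For Z = 2 the level energies scale as Z², so the effective Rydberg energy is 13.6 × 4 = 54.40 eV.
ΔE = 54.40 × (1/5² − 1/8²) = 54.40 × 0.02438 = 1.326 eV.
λ = hc/ΔE = 1240 / 1.326 = 935 nm.

935 nm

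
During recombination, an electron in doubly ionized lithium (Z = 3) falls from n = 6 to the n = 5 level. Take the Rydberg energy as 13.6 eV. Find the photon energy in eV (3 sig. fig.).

1.50 eV

The Bohr energies scale as Z², so for Z = 3: E_n = −122.4/n² eV.
E_6 = −122.4/36 = −3.400 eV and E_5 = −122.4/25 = −4.896 eV.
The photon energy is |E_6 − E_5| = 1.50 eV.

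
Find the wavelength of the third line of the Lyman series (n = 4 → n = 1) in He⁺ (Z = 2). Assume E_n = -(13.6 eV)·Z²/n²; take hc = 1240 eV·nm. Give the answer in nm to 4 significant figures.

24.31 nm

The Lyman series terminates on n_f = 1; the third line has n_i = 1+3 = 4.
ΔE = 54.40 × (1/1² − 1/4²) = 51.00 eV.
λ = 1240 / 51.00 = 24.31 nm.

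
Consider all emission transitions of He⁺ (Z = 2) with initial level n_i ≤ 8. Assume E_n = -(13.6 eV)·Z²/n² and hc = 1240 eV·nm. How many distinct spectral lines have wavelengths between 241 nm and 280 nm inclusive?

2

Enumerate all n_i → n_f pairs with 1 ≤ n_f < n_i ≤ 8 and compute λ = 1240 / [13.6·4·(1/n_f² − 1/n_i²)].
Lines falling in [241, 280] nm: 7→3 (251.3 nm), 6→3 (273.5 nm).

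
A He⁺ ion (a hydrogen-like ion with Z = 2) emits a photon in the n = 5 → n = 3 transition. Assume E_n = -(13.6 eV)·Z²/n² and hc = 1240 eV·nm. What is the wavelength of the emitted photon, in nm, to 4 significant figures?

320.5 nm

For Z = 2 the level energies scale as Z², so the effective Rydberg energy is 13.6 × 4 = 54.40 eV.
ΔE = 54.40 × (1/3² − 1/5²) = 54.40 × 0.07111 = 3.868 eV.
λ = hc/ΔE = 1240 / 3.868 = 320.5 nm.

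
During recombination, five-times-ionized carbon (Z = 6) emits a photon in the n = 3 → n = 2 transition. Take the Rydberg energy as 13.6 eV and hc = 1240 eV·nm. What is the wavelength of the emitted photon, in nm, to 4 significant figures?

For Z = 6 the level energies scale as Z², so the effective Rydberg energy is 13.6 × 36 = 489.6 eV.
ΔE = 489.6 × (1/2² − 1/3²) = 489.6 × 0.1389 = 68.00 eV.
λ = hc/ΔE = 1240 / 68.00 = 18.24 nm.

18.24 nm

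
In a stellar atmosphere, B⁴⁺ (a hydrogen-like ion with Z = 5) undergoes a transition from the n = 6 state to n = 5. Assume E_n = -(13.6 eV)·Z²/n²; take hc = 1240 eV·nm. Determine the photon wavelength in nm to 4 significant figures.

For Z = 5 the level energies scale as Z², so the effective Rydberg energy is 13.6 × 25 = 340.0 eV.
ΔE = 340.0 × (1/5² − 1/6²) = 340.0 × 0.01222 = 4.156 eV.
λ = hc/ΔE = 1240 / 4.156 = 298.4 nm.

298.4 nm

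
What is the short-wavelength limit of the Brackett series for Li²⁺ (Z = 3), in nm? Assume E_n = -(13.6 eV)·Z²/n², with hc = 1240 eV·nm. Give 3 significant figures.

162 nm

The Brackett series has lower level n_f = 4; the series limit corresponds to n_i → ∞.
ΔE_max = 13.6 × 9 / 4² = 7.650 eV.
λ_min = 1240 / 7.650 = 162 nm.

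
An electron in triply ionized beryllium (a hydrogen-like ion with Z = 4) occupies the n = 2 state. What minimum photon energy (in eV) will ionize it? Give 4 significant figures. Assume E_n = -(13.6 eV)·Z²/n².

E_n = −13.6 Z²/n² = −217.6/n² eV for Z = 4.
E_2 = −217.6/4 = −54.40 eV, so ionization (to E = 0) requires 54.40 eV.

54.40 eV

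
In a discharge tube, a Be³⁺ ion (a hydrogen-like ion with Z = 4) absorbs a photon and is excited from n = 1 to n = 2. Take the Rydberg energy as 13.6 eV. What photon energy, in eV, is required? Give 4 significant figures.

The Bohr energies scale as Z², so for Z = 4: E_n = −217.6/n² eV.
E_2 = −217.6/4 = −54.40 eV and E_1 = −217.6/1 = −217.6 eV.
The photon energy is |E_2 − E_1| = 163.2 eV.

163.2 eV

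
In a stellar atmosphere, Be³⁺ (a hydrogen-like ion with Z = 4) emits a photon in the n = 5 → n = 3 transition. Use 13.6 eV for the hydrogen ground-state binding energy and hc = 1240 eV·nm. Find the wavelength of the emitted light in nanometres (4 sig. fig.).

For Z = 4 the level energies scale as Z², so the effective Rydberg energy is 13.6 × 16 = 217.6 eV.
ΔE = 217.6 × (1/3² − 1/5²) = 217.6 × 0.07111 = 15.47 eV.
λ = hc/ΔE = 1240 / 15.47 = 80.14 nm.

80.14 nm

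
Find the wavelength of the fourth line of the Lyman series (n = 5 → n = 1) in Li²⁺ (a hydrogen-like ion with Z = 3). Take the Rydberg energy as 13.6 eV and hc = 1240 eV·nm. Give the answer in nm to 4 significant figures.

The Lyman series terminates on n_f = 1; the fourth line has n_i = 1+4 = 5.
ΔE = 122.4 × (1/1² − 1/5²) = 117.5 eV.
λ = 1240 / 117.5 = 10.55 nm.

10.55 nm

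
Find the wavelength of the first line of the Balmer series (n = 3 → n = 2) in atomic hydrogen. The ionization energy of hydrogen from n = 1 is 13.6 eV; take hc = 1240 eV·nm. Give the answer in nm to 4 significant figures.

The Balmer series terminates on n_f = 2; the first line has n_i = 2+1 = 3.
ΔE = 13.60 × (1/2² − 1/3²) = 1.889 eV.
λ = 1240 / 1.889 = 656.5 nm.

656.5 nm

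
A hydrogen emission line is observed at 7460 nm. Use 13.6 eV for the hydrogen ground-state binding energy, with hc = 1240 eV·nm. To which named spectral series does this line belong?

Pfund

ΔE = 1240/7460 = 0.1662 eV.
This matches 13.6 × (1/5² − 1/6²), so n_f = 5: the Pfund series.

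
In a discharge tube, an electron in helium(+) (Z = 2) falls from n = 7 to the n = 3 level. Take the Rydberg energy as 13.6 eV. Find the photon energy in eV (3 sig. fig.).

The Bohr energies scale as Z², so for Z = 2: E_n = −54.40/n² eV.
E_7 = −54.40/49 = −1.110 eV and E_3 = −54.40/9 = −6.044 eV.
The photon energy is |E_7 − E_3| = 4.93 eV.

4.93 eV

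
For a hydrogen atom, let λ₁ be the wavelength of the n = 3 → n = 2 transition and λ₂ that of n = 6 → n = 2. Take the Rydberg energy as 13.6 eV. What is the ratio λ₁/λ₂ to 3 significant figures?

λ ∝ 1/ΔE ∝ 1/(1/n_f² − 1/n_i²), and the Z² and hc factors cancel in the ratio.
λ₁/λ₂ = (1/2² − 1/6²)/(1/2² − 1/3²) = 0.2222/0.1389 = 1.60.

1.60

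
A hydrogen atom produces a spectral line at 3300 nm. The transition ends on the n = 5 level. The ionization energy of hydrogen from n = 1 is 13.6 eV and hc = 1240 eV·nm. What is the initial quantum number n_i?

The photon energy is ΔE = hc/λ = 1240 / 3300 = 0.3758 eV.
With Z = 1, ΔE = 13.60 × (1/n_f² − 1/n_i²), so 1/n_f² − 1/n_i² = 0.02763.
With n_f = 5: 1/n_i² = 1/25 − 0.02763 = 0.01237, so n_i ≈ 8.99.

n_i = 9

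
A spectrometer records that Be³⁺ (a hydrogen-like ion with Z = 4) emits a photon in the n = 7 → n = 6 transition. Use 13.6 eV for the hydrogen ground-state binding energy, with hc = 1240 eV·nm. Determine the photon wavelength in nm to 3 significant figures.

773 nm

For Z = 4 the level energies scale as Z², so the effective Rydberg energy is 13.6 × 16 = 217.6 eV.
ΔE = 217.6 × (1/6² − 1/7²) = 217.6 × 0.007370 = 1.604 eV.
λ = hc/ΔE = 1240 / 1.604 = 773 nm.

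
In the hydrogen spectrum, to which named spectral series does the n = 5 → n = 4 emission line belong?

Brackett

The series is set by the lower level: n_f = 4 is the Brackett series.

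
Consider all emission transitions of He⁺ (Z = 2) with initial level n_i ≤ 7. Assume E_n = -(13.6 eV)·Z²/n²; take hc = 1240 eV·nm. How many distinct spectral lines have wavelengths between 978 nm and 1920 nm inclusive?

3

Enumerate all n_i → n_f pairs with 1 ≤ n_f < n_i ≤ 7 and compute λ = 1240 / [13.6·4·(1/n_f² − 1/n_i²)].
Lines falling in [978, 1920] nm: 5→4 (1013 nm), 7→5 (1163 nm), 6→5 (1865 nm).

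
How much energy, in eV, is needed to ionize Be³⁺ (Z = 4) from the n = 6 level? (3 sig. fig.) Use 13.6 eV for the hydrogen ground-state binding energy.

6.04 eV

E_n = −13.6 Z²/n² = −217.6/n² eV for Z = 4.
E_6 = −217.6/36 = −6.04 eV, so ionization (to E = 0) requires 6.04 eV.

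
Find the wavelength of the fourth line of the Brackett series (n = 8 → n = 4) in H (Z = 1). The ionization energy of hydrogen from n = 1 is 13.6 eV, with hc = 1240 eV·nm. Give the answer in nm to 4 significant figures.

The Brackett series terminates on n_f = 4; the fourth line has n_i = 4+4 = 8.
ΔE = 13.60 × (1/4² − 1/8²) = 0.6375 eV.
λ = 1240 / 0.6375 = 1945 nm.

1945 nm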